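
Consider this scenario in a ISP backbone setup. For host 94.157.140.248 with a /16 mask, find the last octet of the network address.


Given: IP = 94.157.140.248, prefix = /16
Subnet mask = 255.255.0.0
Last octet of IP: 248
Last octet of mask: 0
Network last octet = 248 AND 0 = 0

0


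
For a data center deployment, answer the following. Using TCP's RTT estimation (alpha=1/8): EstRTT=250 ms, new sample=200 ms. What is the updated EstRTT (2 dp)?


Given: EstRTT = 250 ms, SampleRTT = 200 ms, alpha = 1/8
New EstRTT = (1 - alpha) * EstRTT + alpha * SampleRTT
(7/8) * 250 = 218.75
(1/8) * 200 = 25
New EstRTT = 218.75 + 25 = 243.75 ms -> 243.75 ms (2 dp)

243.75


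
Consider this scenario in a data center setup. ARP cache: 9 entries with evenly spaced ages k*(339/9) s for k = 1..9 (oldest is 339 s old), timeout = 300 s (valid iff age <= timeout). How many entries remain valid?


Ages are k * 339/9 s for k = 1..9 (spacing = 37.6667 s).
Entry k is valid iff k * 339/9 <= 300 iff k <= 9 * 300 / 339 = 7.9646
n_valid = floor(7.9646) = 7
(n_stale = 9 - 7 = 2)

7


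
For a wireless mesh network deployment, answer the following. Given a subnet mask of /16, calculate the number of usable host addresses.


Given: subnet mask /16
Host bits = 32 - 16 = 16
Total addresses = 2^16 = 65536
Usable hosts = 65536 - 2 (network + broadcast) = 65534

65534


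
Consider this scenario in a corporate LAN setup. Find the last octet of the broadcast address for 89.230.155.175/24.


Given: IP = 89.230.155.175, prefix = /24
Host bits = 32 - 24 = 8
Network last octet = 175 AND mask = 0
Host part size = 2^8 - 1 = 255
Broadcast last octet = 0 OR 255 = 255

255


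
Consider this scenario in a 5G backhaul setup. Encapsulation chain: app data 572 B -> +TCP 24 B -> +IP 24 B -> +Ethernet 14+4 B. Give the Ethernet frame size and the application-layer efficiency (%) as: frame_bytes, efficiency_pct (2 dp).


TCP segment = 572 + 24 = 596 B
IP packet = 596 + 24 = 620 B
Ethernet frame = 620 + 14 + 4 = 638 B
Efficiency = app / frame = 572 / 638 = 0.896552 = 89.6552% -> 89.66% (2 dp)

638, 89.66


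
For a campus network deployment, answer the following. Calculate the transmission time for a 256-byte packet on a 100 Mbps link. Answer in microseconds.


Given: packet = 256 bytes, bandwidth = 100 Mbps
Packet in bits = 256 * 8 = 2048 bits
Bandwidth = 100 * 10^6 = 100000000 bps
Time = 2048 / 100000000 seconds
Time in us = 2048 * 10^6 / 100000000 = 20.48

20.48


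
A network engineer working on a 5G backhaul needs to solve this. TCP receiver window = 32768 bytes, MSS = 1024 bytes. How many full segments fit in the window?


Given: RWND = 32768 bytes, MSS = 1024 bytes
Full segments = floor(RWND / MSS)
Full segments = floor(32768 / 1024)
Full segments = floor(32.0) = 32

32


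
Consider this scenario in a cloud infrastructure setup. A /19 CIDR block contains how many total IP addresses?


Given: CIDR prefix /19
Host bits = 32 - 19 = 13
Total addresses = 2^13 = 8192

8192


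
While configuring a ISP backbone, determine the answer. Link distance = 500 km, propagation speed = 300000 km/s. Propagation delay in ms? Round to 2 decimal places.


Given: distance = 500 km, speed = 300000 km/s
Delay = distance / speed = 500 / 300000 seconds
Delay in ms = 500 * 1000 / 300000
Delay = 1.6667 ms
Rounded to 2 dp = 1.67 ms

1.67


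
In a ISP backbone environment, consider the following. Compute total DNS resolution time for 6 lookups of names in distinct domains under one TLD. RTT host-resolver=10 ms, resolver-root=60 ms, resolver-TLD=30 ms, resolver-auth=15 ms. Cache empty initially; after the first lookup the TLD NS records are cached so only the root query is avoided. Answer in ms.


Lookup 1 (cold cache): local + root + TLD + auth = 10 + 60 + 30 + 15 = 115 ms
Lookups 2..6 (TLD NS cached -> skip root; new domain -> still ask TLD and auth): local + TLD + auth = 10 + 30 + 15 = 55 ms each
Remaining 5 lookups: 5 * 55 = 275 ms
Total = 115 + 275 = 390 ms

390


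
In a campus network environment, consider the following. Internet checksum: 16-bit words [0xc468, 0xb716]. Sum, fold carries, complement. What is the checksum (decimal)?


Given words: [0xc468, 0xb716]
Step 1: Sum all words
Raw sum = 50280 + 46870 = 97150
Step 2: Fold carry: (31614 + 1) = 31615
One's complement = ~31615 & 0xFFFF = 33920

33920


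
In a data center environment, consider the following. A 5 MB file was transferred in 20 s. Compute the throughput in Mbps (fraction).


Given: file = 5 MB, time = 20 s
File in Mb = 5 * 8 = 40 Mb
Throughput = 40 / 20 Mbps
Throughput = 2 Mbps

2


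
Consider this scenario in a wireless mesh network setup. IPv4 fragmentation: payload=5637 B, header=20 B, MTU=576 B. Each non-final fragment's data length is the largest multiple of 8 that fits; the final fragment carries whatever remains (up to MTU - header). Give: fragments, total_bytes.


Max data per non-final fragment = floor((MTU - header)/8)*8 = floor((576 - 20)/8)*8 = floor(556/8)*8 = 552 B
Final fragment needs no 8-byte alignment: it can carry up to MTU - header = 556 B
Non-final fragments needed = ceil((payload - 556) / 552) = ceil(5081/552) = ceil(9.2047) = 10
Number of fragments = 10 + 1 = 11
Fragment sizes (data): 10 * 552 B + 117 B (last, 117 <= 556 OK)
Total bytes sent = payload + n_frags * header = 5637 + 11*20 = 5637 + 220 = 5857 B

11, 5857


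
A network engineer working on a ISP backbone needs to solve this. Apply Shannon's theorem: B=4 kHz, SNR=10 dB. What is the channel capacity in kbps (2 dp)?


Given: B = 4 kHz, SNR = 10 dB
SNR linear = 10^(10/10) = 10
1 + SNR = 11
log2(11) = 3.4594316186
C = 4 * 1000 * 3.4594316186 = 13837.7265 bps
C = 13.837726 kbps -> 13.84 kbps (2 dp)

13.84


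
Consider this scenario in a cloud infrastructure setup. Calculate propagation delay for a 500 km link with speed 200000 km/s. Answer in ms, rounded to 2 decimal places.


Given: distance = 500 km, speed = 200000 km/s
Delay = distance / speed = 500 / 200000 seconds
Delay in ms = 500 * 1000 / 200000
Delay = 2.5000 ms
Rounded to 2 dp = 2.50 ms

2.50


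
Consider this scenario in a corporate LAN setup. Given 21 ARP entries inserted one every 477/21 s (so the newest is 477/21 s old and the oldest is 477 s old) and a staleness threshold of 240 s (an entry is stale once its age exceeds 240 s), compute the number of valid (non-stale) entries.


Ages are k * 477/21 s for k = 1..21 (spacing = 22.7143 s).
Entry k is valid iff k * 477/21 <= 240 iff k <= 21 * 240 / 477 = 10.5660
n_valid = floor(10.5660) = 10
(n_stale = 21 - 10 = 11)

10


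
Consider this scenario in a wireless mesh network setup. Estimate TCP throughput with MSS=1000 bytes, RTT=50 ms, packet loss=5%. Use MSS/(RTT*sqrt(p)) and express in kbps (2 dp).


Given: MSS = 1000 bytes, RTT = 50 ms, loss = 5%
RTT in seconds = 50 / 1000 = 0.05
Loss rate = 5% = 0.05
sqrt(loss) = sqrt(0.05) = 0.223606797750
Throughput (bytes/s) = 1000 / (0.05 * 0.223606797750) = 89442.7191
Throughput (kbps) = 89442.7191 * 8 / 1000 = 715.541753 -> 715.54 kbps (2 dp)

715.54


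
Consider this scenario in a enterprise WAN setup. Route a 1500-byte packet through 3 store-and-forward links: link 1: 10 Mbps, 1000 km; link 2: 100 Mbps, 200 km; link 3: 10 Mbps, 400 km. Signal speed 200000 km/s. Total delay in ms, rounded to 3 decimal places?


Packet = 1500 bytes = 12000 bits. Store-and-forward: sum (t_trans + t_prop) per link.
Link 1: t_trans = 12000/(10*10^6) s = 1.2000 ms; t_prop = 1000/200000 s = 5.0000 ms; subtotal = 6.2000 ms
Link 2: t_trans = 12000/(100*10^6) s = 0.1200 ms; t_prop = 200/200000 s = 1.0000 ms; subtotal = 1.1200 ms
Link 3: t_trans = 12000/(10*10^6) s = 1.2000 ms; t_prop = 400/200000 s = 2.0000 ms; subtotal = 3.2000 ms
End-to-end = 6.2000 + 1.1200 + 3.2000 = 10.5200 ms -> 10.520 ms (3 dp)

10.520


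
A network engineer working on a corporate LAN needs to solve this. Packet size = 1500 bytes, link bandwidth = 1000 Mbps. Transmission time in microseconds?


Given: packet = 1500 bytes, bandwidth = 1000 Mbps
Packet in bits = 1500 * 8 = 12000 bits
Bandwidth = 1000 * 10^6 = 1000000000 bps
Time = 12000 / 1000000000 seconds
Time in us = 12000 * 10^6 / 1000000000 = 12

12


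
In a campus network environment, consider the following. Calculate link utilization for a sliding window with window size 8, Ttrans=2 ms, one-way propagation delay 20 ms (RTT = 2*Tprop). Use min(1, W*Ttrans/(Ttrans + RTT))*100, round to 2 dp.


Given: W = 8, Ttrans = 2 ms, RTT = 40 ms (= 2 * Tprop, Tprop = 20 ms)
Cycle time = Ttrans + RTT = 2 + 40 = 42 ms (first packet sent until its ACK returns)
W * Ttrans = 8 * 2 = 16 ms of sending per cycle
W * Ttrans / (Ttrans + RTT) = 16 / 42 = 0.380952
U = min(1, 0.380952) = 0.380952
U% = 38.10%

38.10


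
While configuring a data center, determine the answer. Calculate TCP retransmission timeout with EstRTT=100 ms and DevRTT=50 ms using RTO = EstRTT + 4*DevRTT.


Given: EstRTT = 100 ms, DevRTT = 50 ms
Timeout = EstRTT + 4 * DevRTT
4 * DevRTT = 4 * 50 = 200
Timeout = 100 + 200 = 300 ms

300


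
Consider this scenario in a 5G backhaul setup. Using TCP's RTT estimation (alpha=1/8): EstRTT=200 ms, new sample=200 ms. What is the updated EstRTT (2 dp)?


Given: EstRTT = 200 ms, SampleRTT = 200 ms, alpha = 1/8
New EstRTT = (1 - alpha) * EstRTT + alpha * SampleRTT
(7/8) * 200 = 175
(1/8) * 200 = 25
New EstRTT = 175 + 25 = 200 ms -> 200.00 ms (2 dp)

200.00


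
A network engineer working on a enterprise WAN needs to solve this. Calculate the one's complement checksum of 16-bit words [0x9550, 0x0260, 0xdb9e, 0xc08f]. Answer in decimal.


Given words: [0x9550, 0x0260, 0xdb9e, 0xc08f]
Step 1: Sum all words
Raw sum = 38224 + 608 + 56222 + 49295 = 144349
Step 2: Fold carry: (13277 + 2) = 13279
One's complement = ~13279 & 0xFFFF = 52256

52256


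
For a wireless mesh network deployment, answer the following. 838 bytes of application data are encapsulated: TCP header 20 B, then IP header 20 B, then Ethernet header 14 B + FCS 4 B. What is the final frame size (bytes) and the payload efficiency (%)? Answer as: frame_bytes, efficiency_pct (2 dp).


TCP segment = 838 + 20 = 858 B
IP packet = 858 + 20 = 878 B
Ethernet frame = 878 + 14 + 4 = 896 B
Efficiency = app / frame = 838 / 896 = 0.935268 = 93.5268% -> 93.53% (2 dp)

896, 93.53


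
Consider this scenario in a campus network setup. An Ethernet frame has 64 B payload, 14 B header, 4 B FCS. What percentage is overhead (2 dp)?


Given: payload = 64 B, header = 14 B, trailer = 4 B
Overhead bytes = header + trailer = 14 + 4 = 18
Total frame = payload + overhead = 64 + 18 = 82
Overhead % = 18 / 82 * 100 = 21.9512% -> 21.95% (2 dp)

21.95


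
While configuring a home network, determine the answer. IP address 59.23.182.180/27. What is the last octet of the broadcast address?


Given: IP = 59.23.182.180, prefix = /27
Host bits = 32 - 27 = 5
Network last octet = 180 AND mask = 160
Host part size = 2^5 - 1 = 31
Broadcast last octet = 160 OR 31 = 191

191


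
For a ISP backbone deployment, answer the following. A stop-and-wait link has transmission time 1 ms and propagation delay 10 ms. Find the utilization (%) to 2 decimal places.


Given: Ttrans = 1 ms, Tprop = 10 ms
RTT = 2 * Tprop = 2 * 10 = 20 ms
U = Ttrans / (Ttrans + RTT)
U = 1 / (1 + 20)
U = 1 / 21 = 0.047619
U% = 4.76%

4.76


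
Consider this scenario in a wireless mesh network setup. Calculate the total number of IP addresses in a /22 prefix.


Given: CIDR prefix /22
Host bits = 32 - 22 = 10
Total addresses = 2^10 = 1024

1024


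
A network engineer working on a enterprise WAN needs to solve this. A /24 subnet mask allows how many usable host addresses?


Given: subnet mask /24
Host bits = 32 - 24 = 8
Total addresses = 2^8 = 256
Usable hosts = 256 - 2 (network + broadcast) = 254

254


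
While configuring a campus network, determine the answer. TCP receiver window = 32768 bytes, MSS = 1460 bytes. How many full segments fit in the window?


Given: RWND = 32768 bytes, MSS = 1460 bytes
Full segments = floor(RWND / MSS)
Full segments = floor(32768 / 1460)
Full segments = floor(22.4438) = 22

22


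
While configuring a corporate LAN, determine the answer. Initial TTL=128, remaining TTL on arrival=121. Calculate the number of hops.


Given: initial TTL = 128, received TTL = 121
Hops = initial TTL - received TTL
Hops = 128 - 121 = 7

7


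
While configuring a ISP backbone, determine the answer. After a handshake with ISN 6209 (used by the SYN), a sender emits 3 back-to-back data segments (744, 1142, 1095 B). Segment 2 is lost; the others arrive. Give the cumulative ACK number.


SYN uses sequence number 6209; first data byte = ISN + 1 = 6210.
Segment 1: SEQ = 6210, len = 744 B, covers [6210, 6953]
Segment 2: SEQ = 6954, len = 1142 B, covers [6954, 8095] [LOST]
Segment 3: SEQ = 8096, len = 1095 B, covers [8096, 9190]
In-order data received: bytes [6210, 6953] (segments 1..1).
Segment 2 missing -> gap begins at byte 6954; later segments buffered out of order.
Cumulative ACK = next expected in-order byte = 6210 + 744 = 6954

6954


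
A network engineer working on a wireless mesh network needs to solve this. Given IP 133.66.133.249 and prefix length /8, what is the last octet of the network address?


Given: IP = 133.66.133.249, prefix = /8
Subnet mask = 255.0.0.0
Last octet of IP: 249
Last octet of mask: 0
Network last octet = 249 AND 0 = 0

0


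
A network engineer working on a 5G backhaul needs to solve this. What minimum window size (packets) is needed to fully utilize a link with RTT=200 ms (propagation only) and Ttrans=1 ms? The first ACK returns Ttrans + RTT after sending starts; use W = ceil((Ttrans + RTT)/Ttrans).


Given: Ttrans = 1 ms, RTT = 200 ms (= 2 * Tprop, Tprop = 100 ms)
Time until first ACK returns = Ttrans + RTT = 1 + 200 = 201 ms
Need W * Ttrans >= Ttrans + RTT  ->  W >= (Ttrans + RTT) / Ttrans
(Ttrans + RTT) / Ttrans = 201 / 1 = 201
W_min = ceil(201) = 201

201


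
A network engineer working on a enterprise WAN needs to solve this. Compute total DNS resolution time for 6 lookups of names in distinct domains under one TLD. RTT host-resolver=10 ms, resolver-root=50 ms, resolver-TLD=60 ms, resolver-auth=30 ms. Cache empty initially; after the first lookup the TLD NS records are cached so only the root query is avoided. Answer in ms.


Lookup 1 (cold cache): local + root + TLD + auth = 10 + 50 + 60 + 30 = 150 ms
Lookups 2..6 (TLD NS cached -> skip root; new domain -> still ask TLD and auth): local + TLD + auth = 10 + 60 + 30 = 100 ms each
Remaining 5 lookups: 5 * 100 = 500 ms
Total = 150 + 500 = 650 ms

650


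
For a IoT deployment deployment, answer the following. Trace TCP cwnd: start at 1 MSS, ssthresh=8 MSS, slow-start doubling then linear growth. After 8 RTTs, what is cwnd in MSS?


RTT 0: cwnd = 1 MSS (initial)
RTT 1: cwnd = 2 MSS (slow start, doubled)
RTT 2: cwnd = 4 MSS (slow start, doubled)
RTT 3: cwnd = 8 MSS (slow start, doubled)
RTT 4: cwnd = 9 MSS (congestion avoidance, +1)
RTT 5: cwnd = 10 MSS (congestion avoidance, +1)
RTT 6: cwnd = 11 MSS (congestion avoidance, +1)
RTT 7: cwnd = 12 MSS (congestion avoidance, +1)
RTT 8: cwnd = 13 MSS (congestion avoidance, +1)

13


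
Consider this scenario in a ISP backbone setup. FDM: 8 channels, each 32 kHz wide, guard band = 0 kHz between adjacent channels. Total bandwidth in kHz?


Given: 8 channels, 32 kHz each, guard = 0 kHz
Channel bandwidth = 8 * 32 = 256 kHz
Guard bands = 7 gaps * 0 kHz = 0 kHz
Total = 256 + 0 = 256 kHz

256


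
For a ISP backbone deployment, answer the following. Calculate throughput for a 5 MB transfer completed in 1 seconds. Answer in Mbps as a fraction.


Given: file = 5 MB, time = 1 s
File in Mb = 5 * 8 = 40 Mb
Throughput = 40 / 1 Mbps
Throughput = 40 Mbps

40


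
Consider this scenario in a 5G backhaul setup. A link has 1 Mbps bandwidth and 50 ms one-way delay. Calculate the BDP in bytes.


Given: bandwidth = 1 Mbps, delay = 50 ms
BDP in bits = 1 * 10^6 * 50 / 1000
BDP in bits = 50000
BDP in bytes = 50000 / 8 = 6250

6250


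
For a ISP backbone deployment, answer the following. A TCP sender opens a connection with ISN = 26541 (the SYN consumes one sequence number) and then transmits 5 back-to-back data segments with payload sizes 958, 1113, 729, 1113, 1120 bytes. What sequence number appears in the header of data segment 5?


The SYN occupies sequence number ISN = 26541, so the first data byte is ISN + 1 = 26542.
SEQ of data segment i = (ISN + 1) + sum of payload sizes of segments 1..i-1.
Segment 1: SEQ = 26542, payload = 958 bytes
Segment 2: SEQ = 27500, payload = 1113 bytes
Segment 3: SEQ = 28613, payload = 729 bytes
Segment 4: SEQ = 29342, payload = 1113 bytes
Segment 5: SEQ = 30455, payload = 1120 bytes
SEQ of segment 5 = 26542 + 958 + 1113 + 729 + 1113 = 30455

30455


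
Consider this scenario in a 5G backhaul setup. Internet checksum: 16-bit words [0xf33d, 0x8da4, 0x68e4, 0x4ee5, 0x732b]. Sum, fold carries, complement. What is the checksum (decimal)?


Given words: [0xf33d, 0x8da4, 0x68e4, 0x4ee5, 0x732b]
Step 1: Sum all words
Raw sum = 62269 + 36260 + 26852 + 20197 + 29483 = 175061
Step 2: Fold carry: (43989 + 2) = 43991
One's complement = ~43991 & 0xFFFF = 21544

21544


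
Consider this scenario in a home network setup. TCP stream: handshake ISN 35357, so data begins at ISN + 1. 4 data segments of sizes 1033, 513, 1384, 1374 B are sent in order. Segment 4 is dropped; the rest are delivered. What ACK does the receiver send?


SYN uses sequence number 35357; first data byte = ISN + 1 = 35358.
Segment 1: SEQ = 35358, len = 1033 B, covers [35358, 36390]
Segment 2: SEQ = 36391, len = 513 B, covers [36391, 36903]
Segment 3: SEQ = 36904, len = 1384 B, covers [36904, 38287]
Segment 4: SEQ = 38288, len = 1374 B, covers [38288, 39661] [LOST]
In-order data received: bytes [35358, 38287] (segments 1..3).
Segment 4 missing -> gap begins at byte 38288.
Cumulative ACK = next expected in-order byte = 35358 + 1033 + 513 + 1384 = 38288

38288


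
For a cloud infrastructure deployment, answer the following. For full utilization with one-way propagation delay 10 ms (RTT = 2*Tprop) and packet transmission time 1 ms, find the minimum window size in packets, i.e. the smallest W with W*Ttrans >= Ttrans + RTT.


Given: Ttrans = 1 ms, RTT = 20 ms (= 2 * Tprop, Tprop = 10 ms)
Time until first ACK returns = Ttrans + RTT = 1 + 20 = 21 ms
Need W * Ttrans >= Ttrans + RTT  ->  W >= (Ttrans + RTT) / Ttrans
(Ttrans + RTT) / Ttrans = 21 / 1 = 21
W_min = ceil(21) = 21

21


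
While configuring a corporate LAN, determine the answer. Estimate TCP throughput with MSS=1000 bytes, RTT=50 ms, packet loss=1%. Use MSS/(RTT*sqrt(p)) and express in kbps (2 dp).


Given: MSS = 1000 bytes, RTT = 50 ms, loss = 1%
RTT in seconds = 50 / 1000 = 0.05
Loss rate = 1% = 0.01
sqrt(loss) = sqrt(0.01) = 0.1
Throughput (bytes/s) = 1000 / (0.05 * 0.1) = 200000.0000
Throughput (kbps) = 200000.0000 * 8 / 1000 = 1600.000000 -> 1600.00 kbps (2 dp)

1600.00


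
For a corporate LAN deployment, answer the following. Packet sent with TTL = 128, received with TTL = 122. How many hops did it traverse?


Given: initial TTL = 128, received TTL = 122
Hops = initial TTL - received TTL
Hops = 128 - 122 = 6

6


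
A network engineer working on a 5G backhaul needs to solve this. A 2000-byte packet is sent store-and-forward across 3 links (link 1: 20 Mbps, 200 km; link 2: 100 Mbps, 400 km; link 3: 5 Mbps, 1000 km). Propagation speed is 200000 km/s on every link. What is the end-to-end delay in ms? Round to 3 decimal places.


Packet = 2000 bytes = 16000 bits. Store-and-forward: sum (t_trans + t_prop) per link.
Link 1: t_trans = 16000/(20*10^6) s = 0.8000 ms; t_prop = 200/200000 s = 1.0000 ms; subtotal = 1.8000 ms
Link 2: t_trans = 16000/(100*10^6) s = 0.1600 ms; t_prop = 400/200000 s = 2.0000 ms; subtotal = 2.1600 ms
Link 3: t_trans = 16000/(5*10^6) s = 3.2000 ms; t_prop = 1000/200000 s = 5.0000 ms; subtotal = 8.2000 ms
End-to-end = 1.8000 + 2.1600 + 8.2000 = 12.1600 ms -> 12.160 ms (3 dp)

12.160


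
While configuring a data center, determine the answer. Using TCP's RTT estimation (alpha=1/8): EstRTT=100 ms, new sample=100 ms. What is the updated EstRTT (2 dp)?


Given: EstRTT = 100 ms, SampleRTT = 100 ms, alpha = 1/8
New EstRTT = (1 - alpha) * EstRTT + alpha * SampleRTT
(7/8) * 100 = 87.5
(1/8) * 100 = 12.5
New EstRTT = 87.5 + 12.5 = 100 ms -> 100.00 ms (2 dp)

100.00


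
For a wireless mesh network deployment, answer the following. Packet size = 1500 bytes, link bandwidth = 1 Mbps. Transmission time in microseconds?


Given: packet = 1500 bytes, bandwidth = 1 Mbps
Packet in bits = 1500 * 8 = 12000 bits
Bandwidth = 1 * 10^6 = 1000000 bps
Time = 12000 / 1000000 seconds
Time in us = 12000 * 10^6 / 1000000 = 12000

12000


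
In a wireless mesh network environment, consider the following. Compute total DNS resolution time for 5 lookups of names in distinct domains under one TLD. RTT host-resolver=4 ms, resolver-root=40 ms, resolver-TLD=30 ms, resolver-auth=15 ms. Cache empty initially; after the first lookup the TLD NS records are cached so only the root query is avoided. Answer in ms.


Lookup 1 (cold cache): local + root + TLD + auth = 4 + 40 + 30 + 15 = 89 ms
Lookups 2..5 (TLD NS cached -> skip root; new domain -> still ask TLD and auth): local + TLD + auth = 4 + 30 + 15 = 49 ms each
Remaining 4 lookups: 4 * 49 = 196 ms
Total = 89 + 196 = 285 ms

285


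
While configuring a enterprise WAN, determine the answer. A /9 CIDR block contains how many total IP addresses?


Given: CIDR prefix /9
Host bits = 32 - 9 = 23
Total addresses = 2^23 = 8388608

8388608


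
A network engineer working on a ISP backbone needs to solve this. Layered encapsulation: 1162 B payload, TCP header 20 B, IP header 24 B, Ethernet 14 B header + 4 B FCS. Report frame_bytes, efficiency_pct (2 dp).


TCP segment = 1162 + 20 = 1182 B
IP packet = 1182 + 24 = 1206 B
Ethernet frame = 1206 + 14 + 4 = 1224 B
Efficiency = app / frame = 1162 / 1224 = 0.949346 = 94.9346% -> 94.93% (2 dp)

1224, 94.93


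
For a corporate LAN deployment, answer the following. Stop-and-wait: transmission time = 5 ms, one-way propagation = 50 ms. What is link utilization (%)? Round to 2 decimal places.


Given: Ttrans = 5 ms, Tprop = 50 ms
RTT = 2 * Tprop = 2 * 50 = 100 ms
U = Ttrans / (Ttrans + RTT)
U = 5 / (5 + 100)
U = 5 / 105 = 0.047619
U% = 4.76%

4.76


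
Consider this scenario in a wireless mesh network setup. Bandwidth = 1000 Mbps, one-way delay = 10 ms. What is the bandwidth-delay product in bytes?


Given: bandwidth = 1000 Mbps, delay = 10 ms
BDP in bits = 1000 * 10^6 * 10 / 1000
BDP in bits = 10000000
BDP in bytes = 10000000 / 8 = 1250000

1250000


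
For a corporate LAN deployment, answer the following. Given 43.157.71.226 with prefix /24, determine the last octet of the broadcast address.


Given: IP = 43.157.71.226, prefix = /24
Host bits = 32 - 24 = 8
Network last octet = 226 AND mask = 0
Host part size = 2^8 - 1 = 255
Broadcast last octet = 0 OR 255 = 255

255


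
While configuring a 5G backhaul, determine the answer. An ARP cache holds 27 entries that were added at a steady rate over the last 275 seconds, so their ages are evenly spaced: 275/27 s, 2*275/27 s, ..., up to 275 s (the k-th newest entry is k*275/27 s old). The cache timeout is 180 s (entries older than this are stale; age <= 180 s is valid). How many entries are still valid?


Ages are k * 275/27 s for k = 1..27 (spacing = 10.1852 s).
Entry k is valid iff k * 275/27 <= 180 iff k <= 27 * 180 / 275 = 17.6727
n_valid = floor(17.6727) = 17
(n_stale = 27 - 17 = 10)

17


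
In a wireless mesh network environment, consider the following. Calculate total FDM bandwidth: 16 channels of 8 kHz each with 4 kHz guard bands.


Given: 16 channels, 8 kHz each, guard = 4 kHz
Channel bandwidth = 16 * 8 = 128 kHz
Guard bands = 15 gaps * 4 kHz = 60 kHz
Total = 128 + 60 = 188 kHz

188


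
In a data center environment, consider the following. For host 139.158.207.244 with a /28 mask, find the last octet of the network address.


Given: IP = 139.158.207.244, prefix = /28
Subnet mask = 255.255.255.240
Last octet of IP: 244
Last octet of mask: 240
Network last octet = 244 AND 240 = 240

240


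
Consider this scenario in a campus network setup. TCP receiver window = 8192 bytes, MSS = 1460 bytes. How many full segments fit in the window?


Given: RWND = 8192 bytes, MSS = 1460 bytes
Full segments = floor(RWND / MSS)
Full segments = floor(8192 / 1460)
Full segments = floor(5.611) = 5

5


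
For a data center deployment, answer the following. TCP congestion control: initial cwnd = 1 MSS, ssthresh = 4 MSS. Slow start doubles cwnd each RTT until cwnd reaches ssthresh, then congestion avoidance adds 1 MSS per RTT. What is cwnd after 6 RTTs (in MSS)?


RTT 0: cwnd = 1 MSS (initial)
RTT 1: cwnd = 2 MSS (slow start, doubled)
RTT 2: cwnd = 4 MSS (slow start, doubled)
RTT 3: cwnd = 5 MSS (congestion avoidance, +1)
RTT 4: cwnd = 6 MSS (congestion avoidance, +1)
RTT 5: cwnd = 7 MSS (congestion avoidance, +1)
RTT 6: cwnd = 8 MSS (congestion avoidance, +1)

8


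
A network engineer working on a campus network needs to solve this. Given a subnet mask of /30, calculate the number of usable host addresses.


Given: subnet mask /30
Host bits = 32 - 30 = 2
Total addresses = 2^2 = 4
Usable hosts = 4 - 2 (network + broadcast) = 2

2


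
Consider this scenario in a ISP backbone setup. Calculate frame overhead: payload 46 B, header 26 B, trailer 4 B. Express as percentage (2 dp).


Given: payload = 46 B, header = 26 B, trailer = 4 B
Overhead bytes = header + trailer = 26 + 4 = 30
Total frame = payload + overhead = 46 + 30 = 76
Overhead % = 30 / 76 * 100 = 39.4737% -> 39.47% (2 dp)

39.47


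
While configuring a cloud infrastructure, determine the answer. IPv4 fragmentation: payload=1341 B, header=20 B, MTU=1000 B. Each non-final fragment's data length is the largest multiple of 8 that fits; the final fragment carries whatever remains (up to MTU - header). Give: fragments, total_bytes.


Max data per non-final fragment = floor((MTU - header)/8)*8 = floor((1000 - 20)/8)*8 = floor(980/8)*8 = 976 B
Final fragment needs no 8-byte alignment: it can carry up to MTU - header = 980 B
Non-final fragments needed = ceil((payload - 980) / 976) = ceil(361/976) = ceil(0.3699) = 1
Number of fragments = 1 + 1 = 2
Fragment sizes (data): 1 * 976 B + 365 B (last, 365 <= 980 OK)
Total bytes sent = payload + n_frags * header = 1341 + 2*20 = 1341 + 40 = 1381 B

2, 1381


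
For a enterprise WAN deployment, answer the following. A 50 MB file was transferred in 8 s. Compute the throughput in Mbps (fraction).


Given: file = 50 MB, time = 8 s
File in Mb = 50 * 8 = 400 Mb
Throughput = 400 / 8 Mbps
Throughput = 50 Mbps

50


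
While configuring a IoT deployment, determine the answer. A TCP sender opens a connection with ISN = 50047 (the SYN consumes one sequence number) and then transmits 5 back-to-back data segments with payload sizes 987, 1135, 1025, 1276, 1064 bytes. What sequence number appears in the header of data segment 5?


The SYN occupies sequence number ISN = 50047, so the first data byte is ISN + 1 = 50048.
SEQ of data segment i = (ISN + 1) + sum of payload sizes of segments 1..i-1.
Segment 1: SEQ = 50048, payload = 987 bytes
Segment 2: SEQ = 51035, payload = 1135 bytes
Segment 3: SEQ = 52170, payload = 1025 bytes
Segment 4: SEQ = 53195, payload = 1276 bytes
Segment 5: SEQ = 54471, payload = 1064 bytes
SEQ of segment 5 = 50048 + 987 + 1135 + 1025 + 1276 = 54471

54471


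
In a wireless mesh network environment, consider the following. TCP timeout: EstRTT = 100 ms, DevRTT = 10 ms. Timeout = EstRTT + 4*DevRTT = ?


Given: EstRTT = 100 ms, DevRTT = 10 ms
Timeout = EstRTT + 4 * DevRTT
4 * DevRTT = 4 * 10 = 40
Timeout = 100 + 40 = 140 ms

140


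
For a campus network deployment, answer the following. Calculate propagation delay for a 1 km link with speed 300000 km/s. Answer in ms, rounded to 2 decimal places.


Given: distance = 1 km, speed = 300000 km/s
Delay = distance / speed = 1 / 300000 seconds
Delay in ms = 1 * 1000 / 300000
Delay = 0.0033 ms
Rounded to 2 dp = 0.00 ms

0.00


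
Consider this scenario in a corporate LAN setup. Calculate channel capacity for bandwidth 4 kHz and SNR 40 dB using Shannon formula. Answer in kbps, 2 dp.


Given: B = 4 kHz, SNR = 40 dB
SNR linear = 10^(40/10) = 10000
1 + SNR = 10001
log2(10001) = 13.2878566418
C = 4 * 1000 * 13.2878566418 = 53151.4266 bps
C = 53.151427 kbps -> 53.15 kbps (2 dp)

53.15


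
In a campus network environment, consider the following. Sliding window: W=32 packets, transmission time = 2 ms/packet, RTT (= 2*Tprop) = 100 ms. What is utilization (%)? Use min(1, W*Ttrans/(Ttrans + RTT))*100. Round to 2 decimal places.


Given: W = 32, Ttrans = 2 ms, RTT = 100 ms (= 2 * Tprop, Tprop = 50 ms)
Cycle time = Ttrans + RTT = 2 + 100 = 102 ms (first packet sent until its ACK returns)
W * Ttrans = 32 * 2 = 64 ms of sending per cycle
W * Ttrans / (Ttrans + RTT) = 64 / 102 = 0.627451
U = min(1, 0.627451) = 0.627451
U% = 62.75%

62.75


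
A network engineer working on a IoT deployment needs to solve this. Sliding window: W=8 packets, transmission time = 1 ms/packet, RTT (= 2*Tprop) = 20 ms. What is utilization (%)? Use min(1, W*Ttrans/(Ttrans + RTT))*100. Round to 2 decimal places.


Given: W = 8, Ttrans = 1 ms, RTT = 20 ms (= 2 * Tprop, Tprop = 10 ms)
Cycle time = Ttrans + RTT = 1 + 20 = 21 ms (first packet sent until its ACK returns)
W * Ttrans = 8 * 1 = 8 ms of sending per cycle
W * Ttrans / (Ttrans + RTT) = 8 / 21 = 0.380952
U = min(1, 0.380952) = 0.380952
U% = 38.10%

38.10


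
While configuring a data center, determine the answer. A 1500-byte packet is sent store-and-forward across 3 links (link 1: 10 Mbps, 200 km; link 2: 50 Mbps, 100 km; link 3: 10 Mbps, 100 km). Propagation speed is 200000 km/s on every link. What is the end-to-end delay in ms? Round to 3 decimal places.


Packet = 1500 bytes = 12000 bits. Store-and-forward: sum (t_trans + t_prop) per link.
Link 1: t_trans = 12000/(10*10^6) s = 1.2000 ms; t_prop = 200/200000 s = 1.0000 ms; subtotal = 2.2000 ms
Link 2: t_trans = 12000/(50*10^6) s = 0.2400 ms; t_prop = 100/200000 s = 0.5000 ms; subtotal = 0.7400 ms
Link 3: t_trans = 12000/(10*10^6) s = 1.2000 ms; t_prop = 100/200000 s = 0.5000 ms; subtotal = 1.7000 ms
End-to-end = 2.2000 + 0.7400 + 1.7000 = 4.6400 ms -> 4.640 ms (3 dp)

4.640


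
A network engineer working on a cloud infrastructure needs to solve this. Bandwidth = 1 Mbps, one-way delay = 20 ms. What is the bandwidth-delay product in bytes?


Given: bandwidth = 1 Mbps, delay = 20 ms
BDP in bits = 1 * 10^6 * 20 / 1000
BDP in bits = 20000
BDP in bytes = 20000 / 8 = 2500

2500


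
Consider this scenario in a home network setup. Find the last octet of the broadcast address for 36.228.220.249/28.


Given: IP = 36.228.220.249, prefix = /28
Host bits = 32 - 28 = 4
Network last octet = 249 AND mask = 240
Host part size = 2^4 - 1 = 15
Broadcast last octet = 240 OR 15 = 255

255


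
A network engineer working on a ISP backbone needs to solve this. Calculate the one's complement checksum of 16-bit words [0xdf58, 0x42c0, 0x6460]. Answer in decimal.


Given words: [0xdf58, 0x42c0, 0x6460]
Step 1: Sum all words
Raw sum = 57176 + 17088 + 25696 = 99960
Step 2: Fold carry: (34424 + 1) = 34425
One's complement = ~34425 & 0xFFFF = 31110

31110


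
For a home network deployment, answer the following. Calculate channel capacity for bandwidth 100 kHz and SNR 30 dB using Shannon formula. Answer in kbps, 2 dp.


Given: B = 100 kHz, SNR = 30 dB
SNR linear = 10^(30/10) = 1000
1 + SNR = 1001
log2(1001) = 9.9672262588
C = 100 * 1000 * 9.9672262588 = 996722.6259 bps
C = 996.722626 kbps -> 996.72 kbps (2 dp)

996.72


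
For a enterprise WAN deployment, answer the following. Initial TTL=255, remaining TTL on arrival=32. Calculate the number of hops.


Given: initial TTL = 255, received TTL = 32
Hops = initial TTL - received TTL
Hops = 255 - 32 = 223

223


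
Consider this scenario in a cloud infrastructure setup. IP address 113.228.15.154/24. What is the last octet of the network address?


Given: IP = 113.228.15.154, prefix = /24
Subnet mask = 255.255.255.0
Last octet of IP: 154
Last octet of mask: 0
Network last octet = 154 AND 0 = 0

0


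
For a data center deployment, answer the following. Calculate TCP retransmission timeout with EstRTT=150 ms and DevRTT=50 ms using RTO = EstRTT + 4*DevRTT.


Given: EstRTT = 150 ms, DevRTT = 50 ms
Timeout = EstRTT + 4 * DevRTT
4 * DevRTT = 4 * 50 = 200
Timeout = 150 + 200 = 350 ms

350


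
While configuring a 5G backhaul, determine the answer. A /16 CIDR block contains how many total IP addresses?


Given: CIDR prefix /16
Host bits = 32 - 16 = 16
Total addresses = 2^16 = 65536

65536


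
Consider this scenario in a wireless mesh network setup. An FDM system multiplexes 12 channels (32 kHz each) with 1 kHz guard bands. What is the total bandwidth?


Given: 12 channels, 32 kHz each, guard = 1 kHz
Channel bandwidth = 12 * 32 = 384 kHz
Guard bands = 11 gaps * 1 kHz = 11 kHz
Total = 384 + 11 = 395 kHz

395


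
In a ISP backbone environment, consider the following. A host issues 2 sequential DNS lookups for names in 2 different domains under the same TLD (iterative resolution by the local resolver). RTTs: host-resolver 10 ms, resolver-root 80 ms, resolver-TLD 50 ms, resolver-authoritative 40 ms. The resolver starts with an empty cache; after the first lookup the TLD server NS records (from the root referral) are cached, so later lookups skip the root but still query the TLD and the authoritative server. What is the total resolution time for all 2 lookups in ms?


Lookup 1 (cold cache): local + root + TLD + auth = 10 + 80 + 50 + 40 = 180 ms
Lookups 2..2 (TLD NS cached -> skip root; new domain -> still ask TLD and auth): local + TLD + auth = 10 + 50 + 40 = 100 ms each
Remaining 1 lookups: 1 * 100 = 100 ms
Total = 180 + 100 = 280 ms

280


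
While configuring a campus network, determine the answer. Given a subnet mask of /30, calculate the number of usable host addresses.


Given: subnet mask /30
Host bits = 32 - 30 = 2
Total addresses = 2^2 = 4
Usable hosts = 4 - 2 (network + broadcast) = 2

2


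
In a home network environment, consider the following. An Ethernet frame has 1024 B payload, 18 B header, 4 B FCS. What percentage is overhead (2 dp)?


Given: payload = 1024 B, header = 18 B, trailer = 4 B
Overhead bytes = header + trailer = 18 + 4 = 22
Total frame = payload + overhead = 1024 + 22 = 1046
Overhead % = 22 / 1046 * 100 = 2.1033% -> 2.10% (2 dp)

2.10


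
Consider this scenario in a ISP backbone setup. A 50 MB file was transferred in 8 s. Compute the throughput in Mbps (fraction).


Given: file = 50 MB, time = 8 s
File in Mb = 50 * 8 = 400 Mb
Throughput = 400 / 8 Mbps
Throughput = 50 Mbps

50


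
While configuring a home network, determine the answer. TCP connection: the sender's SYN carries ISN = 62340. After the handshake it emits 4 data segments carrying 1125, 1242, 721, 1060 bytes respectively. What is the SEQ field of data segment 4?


The SYN occupies sequence number ISN = 62340, so the first data byte is ISN + 1 = 62341.
SEQ of data segment i = (ISN + 1) + sum of payload sizes of segments 1..i-1.
Segment 1: SEQ = 62341, payload = 1125 bytes
Segment 2: SEQ = 63466, payload = 1242 bytes
Segment 3: SEQ = 64708, payload = 721 bytes
Segment 4: SEQ = 65429, payload = 1060 bytes
SEQ of segment 4 = 62341 + 1125 + 1242 + 721 = 65429

65429


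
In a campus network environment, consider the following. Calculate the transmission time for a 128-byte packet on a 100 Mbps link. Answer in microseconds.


Given: packet = 128 bytes, bandwidth = 100 Mbps
Packet in bits = 128 * 8 = 1024 bits
Bandwidth = 100 * 10^6 = 100000000 bps
Time = 1024 / 100000000 seconds
Time in us = 1024 * 10^6 / 100000000 = 10.24

10.24


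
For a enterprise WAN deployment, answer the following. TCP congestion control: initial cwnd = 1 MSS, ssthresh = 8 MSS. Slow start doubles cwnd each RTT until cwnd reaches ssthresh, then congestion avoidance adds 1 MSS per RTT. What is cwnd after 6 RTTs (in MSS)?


RTT 0: cwnd = 1 MSS (initial)
RTT 1: cwnd = 2 MSS (slow start, doubled)
RTT 2: cwnd = 4 MSS (slow start, doubled)
RTT 3: cwnd = 8 MSS (slow start, doubled)
RTT 4: cwnd = 9 MSS (congestion avoidance, +1)
RTT 5: cwnd = 10 MSS (congestion avoidance, +1)
RTT 6: cwnd = 11 MSS (congestion avoidance, +1)

11


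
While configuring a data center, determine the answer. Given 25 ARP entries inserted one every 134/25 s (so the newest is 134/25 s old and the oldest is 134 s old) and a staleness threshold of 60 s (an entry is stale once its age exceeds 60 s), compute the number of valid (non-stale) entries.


Ages are k * 134/25 s for k = 1..25 (spacing = 5.3600 s).
Entry k is valid iff k * 134/25 <= 60 iff k <= 25 * 60 / 134 = 11.1940
n_valid = floor(11.1940) = 11
(n_stale = 25 - 11 = 14)

11


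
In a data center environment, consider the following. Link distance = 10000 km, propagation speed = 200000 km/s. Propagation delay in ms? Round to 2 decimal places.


Given: distance = 10000 km, speed = 200000 km/s
Delay = distance / speed = 10000 / 200000 seconds
Delay in ms = 10000 * 1000 / 200000
Delay = 50.0000 ms
Rounded to 2 dp = 50.00 ms

50.00


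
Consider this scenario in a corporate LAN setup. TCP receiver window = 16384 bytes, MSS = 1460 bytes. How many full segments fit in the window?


Given: RWND = 16384 bytes, MSS = 1460 bytes
Full segments = floor(RWND / MSS)
Full segments = floor(16384 / 1460)
Full segments = floor(11.2219) = 11

11


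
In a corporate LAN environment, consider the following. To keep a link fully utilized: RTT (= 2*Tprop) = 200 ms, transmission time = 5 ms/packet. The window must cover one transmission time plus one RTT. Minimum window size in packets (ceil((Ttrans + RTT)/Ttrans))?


Given: Ttrans = 5 ms, RTT = 200 ms (= 2 * Tprop, Tprop = 100 ms)
Time until first ACK returns = Ttrans + RTT = 5 + 200 = 205 ms
Need W * Ttrans >= Ttrans + RTT  ->  W >= (Ttrans + RTT) / Ttrans
(Ttrans + RTT) / Ttrans = 205 / 5 = 41
W_min = ceil(41) = 41

41


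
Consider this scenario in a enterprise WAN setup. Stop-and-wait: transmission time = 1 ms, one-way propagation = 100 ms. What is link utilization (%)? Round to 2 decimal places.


Given: Ttrans = 1 ms, Tprop = 100 ms
RTT = 2 * Tprop = 2 * 100 = 200 ms
U = Ttrans / (Ttrans + RTT)
U = 1 / (1 + 200)
U = 1 / 201 = 0.004975
U% = 0.50%

0.50


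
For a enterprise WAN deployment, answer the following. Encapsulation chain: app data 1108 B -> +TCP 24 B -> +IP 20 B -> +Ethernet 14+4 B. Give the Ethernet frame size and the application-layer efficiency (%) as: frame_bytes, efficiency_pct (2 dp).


TCP segment = 1108 + 24 = 1132 B
IP packet = 1132 + 20 = 1152 B
Ethernet frame = 1152 + 14 + 4 = 1170 B
Efficiency = app / frame = 1108 / 1170 = 0.947009 = 94.7009% -> 94.70% (2 dp)

1170, 94.70


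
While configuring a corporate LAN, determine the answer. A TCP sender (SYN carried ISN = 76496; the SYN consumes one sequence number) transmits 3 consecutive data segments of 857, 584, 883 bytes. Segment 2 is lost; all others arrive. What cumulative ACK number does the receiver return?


SYN uses sequence number 76496; first data byte = ISN + 1 = 76497.
Segment 1: SEQ = 76497, len = 857 B, covers [76497, 77353]
Segment 2: SEQ = 77354, len = 584 B, covers [77354, 77937] [LOST]
Segment 3: SEQ = 77938, len = 883 B, covers [77938, 78820]
In-order data received: bytes [76497, 77353] (segments 1..1).
Segment 2 missing -> gap begins at byte 77354; later segments buffered out of order.
Cumulative ACK = next expected in-order byte = 76497 + 857 = 77354

77354


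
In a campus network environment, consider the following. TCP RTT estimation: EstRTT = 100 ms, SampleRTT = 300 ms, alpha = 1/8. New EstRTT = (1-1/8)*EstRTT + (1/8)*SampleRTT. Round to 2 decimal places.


Given: EstRTT = 100 ms, SampleRTT = 300 ms, alpha = 1/8
New EstRTT = (1 - alpha) * EstRTT + alpha * SampleRTT
(7/8) * 100 = 87.5
(1/8) * 300 = 37.5
New EstRTT = 87.5 + 37.5 = 125 ms -> 125.00 ms (2 dp)

125.00
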